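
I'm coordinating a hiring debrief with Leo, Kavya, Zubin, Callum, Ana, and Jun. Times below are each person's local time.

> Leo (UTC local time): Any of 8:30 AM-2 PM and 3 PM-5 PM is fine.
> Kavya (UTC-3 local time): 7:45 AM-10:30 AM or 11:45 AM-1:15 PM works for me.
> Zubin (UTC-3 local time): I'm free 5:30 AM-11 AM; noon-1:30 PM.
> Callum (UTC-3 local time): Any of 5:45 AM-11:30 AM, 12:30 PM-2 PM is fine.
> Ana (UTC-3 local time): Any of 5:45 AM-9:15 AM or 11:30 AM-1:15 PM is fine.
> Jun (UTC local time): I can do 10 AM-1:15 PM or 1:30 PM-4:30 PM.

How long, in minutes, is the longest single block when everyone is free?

Leo in UTC: 08:30-14:00, 15:00-17:00.
Kavya in UTC: 10:45-13:30, 14:45-16:15 (add 3h to convert from UTC-3).
Zubin in UTC: 08:30-14:00, 15:00-16:30 (add 3h to convert from UTC-3).
Callum in UTC: 08:45-14:30, 15:30-17:00 (add 3h to convert from UTC-3).
Ana in UTC: 08:45-12:15, 14:30-16:15 (add 3h to convert from UTC-3).
Jun in UTC: 10:00-13:15, 13:30-16:30.
Leo ∩ Kavya: 10:45-13:30, 15:00-16:15.
Leo ∩ Kavya ∩ Zubin: 10:45-13:30, 15:00-16:15.
Leo ∩ Kavya ∩ Zubin ∩ Callum: 10:45-13:30, 15:30-16:15.
Leo ∩ Kavya ∩ Zubin ∩ Callum ∩ Ana: 10:45-12:15, 15:30-16:15.
Leo ∩ Kavya ∩ Zubin ∩ Callum ∩ Ana ∩ Jun: 10:45-12:15, 15:30-16:15.
The longest is 10:45-12:15 at 90 minutes.

90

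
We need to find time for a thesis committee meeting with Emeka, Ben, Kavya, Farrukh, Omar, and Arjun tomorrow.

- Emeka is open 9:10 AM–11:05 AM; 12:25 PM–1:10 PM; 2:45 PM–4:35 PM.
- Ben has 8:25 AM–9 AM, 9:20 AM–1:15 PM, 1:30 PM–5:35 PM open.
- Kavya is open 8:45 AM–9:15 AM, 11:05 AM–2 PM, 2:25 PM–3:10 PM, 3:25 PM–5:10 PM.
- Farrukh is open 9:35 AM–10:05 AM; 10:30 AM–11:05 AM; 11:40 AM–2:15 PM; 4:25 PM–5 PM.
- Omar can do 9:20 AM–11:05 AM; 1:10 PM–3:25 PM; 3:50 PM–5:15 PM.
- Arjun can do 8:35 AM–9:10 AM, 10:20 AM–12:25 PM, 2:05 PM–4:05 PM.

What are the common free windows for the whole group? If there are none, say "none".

none

Emeka ∩ Ben: 09:20-11:05, 12:25-13:10, 14:45-16:35.
Emeka ∩ Ben ∩ Kavya: 12:25-13:10, 14:45-15:10, 15:25-16:35.
Emeka ∩ Ben ∩ Kavya ∩ Farrukh: 12:25-13:10, 16:25-16:35.
Emeka ∩ Ben ∩ Kavya ∩ Farrukh ∩ Omar: 16:25-16:35.
Emeka ∩ Ben ∩ Kavya ∩ Farrukh ∩ Omar ∩ Arjun: ∅.
There is no time when everyone is free.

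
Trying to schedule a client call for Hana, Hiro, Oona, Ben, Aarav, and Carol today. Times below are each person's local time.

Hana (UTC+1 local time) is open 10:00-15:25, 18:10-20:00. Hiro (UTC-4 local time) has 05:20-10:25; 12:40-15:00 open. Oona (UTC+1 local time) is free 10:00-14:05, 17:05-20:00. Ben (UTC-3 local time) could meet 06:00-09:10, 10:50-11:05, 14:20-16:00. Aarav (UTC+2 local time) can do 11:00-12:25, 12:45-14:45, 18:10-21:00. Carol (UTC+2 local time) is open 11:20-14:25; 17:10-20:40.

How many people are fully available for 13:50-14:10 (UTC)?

Hana in UTC: 09:00-14:25, 17:10-19:00 (subtract 1h to convert from UTC+1).
Hiro in UTC: 09:20-14:25, 16:40-19:00 (add 4h to convert from UTC-4).
Oona in UTC: 09:00-13:05, 16:05-19:00 (subtract 1h to convert from UTC+1).
Ben in UTC: 09:00-12:10, 13:50-14:05, 17:20-19:00 (add 3h to convert from UTC-3).
Aarav in UTC: 09:00-10:25, 10:45-12:45, 16:10-19:00 (subtract 2h to convert from UTC+2).
Carol in UTC: 09:20-12:25, 15:10-18:40 (subtract 2h to convert from UTC+2).
Hana and Hiro can make the full 13:50-14:10 slot — that's 2.

2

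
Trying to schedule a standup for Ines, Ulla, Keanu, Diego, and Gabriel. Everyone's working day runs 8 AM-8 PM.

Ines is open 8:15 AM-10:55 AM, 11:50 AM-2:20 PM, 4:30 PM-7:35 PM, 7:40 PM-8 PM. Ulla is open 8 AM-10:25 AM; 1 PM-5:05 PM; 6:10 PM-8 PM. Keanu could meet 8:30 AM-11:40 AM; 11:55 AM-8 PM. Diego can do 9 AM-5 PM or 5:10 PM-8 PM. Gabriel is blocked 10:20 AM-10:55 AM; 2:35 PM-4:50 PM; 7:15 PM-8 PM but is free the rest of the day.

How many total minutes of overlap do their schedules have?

235

Ines free: 08:15-10:55, 11:50-14:20, 16:30-19:35, 19:40-20:00.
Ulla free: 08:00-10:25, 13:00-17:05, 18:10-20:00.
Keanu free: 08:30-11:40, 11:55-20:00.
Diego free: 09:00-17:00, 17:10-20:00.
Gabriel free: 08:00-10:20, 10:55-14:35, 16:50-19:15 (invert busy blocks within the working day).
Ines ∩ Ulla: 08:15-10:25, 13:00-14:20, 16:30-17:05, 18:10-19:35, 19:40-20:00.
Ines ∩ Ulla ∩ Keanu: 08:30-10:25, 13:00-14:20, 16:30-17:05, 18:10-19:35, 19:40-20:00.
Ines ∩ Ulla ∩ Keanu ∩ Diego: 09:00-10:25, 13:00-14:20, 16:30-17:00, 18:10-19:35, 19:40-20:00.
Ines ∩ Ulla ∩ Keanu ∩ Diego ∩ Gabriel: 09:00-10:20, 13:00-14:20, 16:50-17:00, 18:10-19:15.
Those are the intersection windows.
Summing the common windows: 80 + 80 + 10 + 65 = 235 minutes.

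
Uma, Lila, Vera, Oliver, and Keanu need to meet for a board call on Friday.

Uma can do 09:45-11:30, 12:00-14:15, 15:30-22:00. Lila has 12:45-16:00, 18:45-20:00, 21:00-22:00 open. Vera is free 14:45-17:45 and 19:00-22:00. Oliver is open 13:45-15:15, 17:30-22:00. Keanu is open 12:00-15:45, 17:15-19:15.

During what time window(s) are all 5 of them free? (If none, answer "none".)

19:00-19:15

Uma ∩ Lila: 12:45-14:15, 15:30-16:00, 18:45-20:00, 21:00-22:00.
Uma ∩ Lila ∩ Vera: 15:30-16:00, 19:00-20:00, 21:00-22:00.
Uma ∩ Lila ∩ Vera ∩ Oliver: 19:00-20:00, 21:00-22:00.
Uma ∩ Lila ∩ Vera ∩ Oliver ∩ Keanu: 19:00-19:15.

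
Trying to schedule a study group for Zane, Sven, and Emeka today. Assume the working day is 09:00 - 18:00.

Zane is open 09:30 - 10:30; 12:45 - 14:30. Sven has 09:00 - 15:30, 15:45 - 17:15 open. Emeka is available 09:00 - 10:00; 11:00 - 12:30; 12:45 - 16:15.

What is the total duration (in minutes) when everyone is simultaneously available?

135

Zane ∩ Sven: 09:30-10:30, 12:45-14:30.
Zane ∩ Sven ∩ Emeka: 09:30-10:00, 12:45-14:30.
Summing the common windows: 30 + 105 = 135 minutes.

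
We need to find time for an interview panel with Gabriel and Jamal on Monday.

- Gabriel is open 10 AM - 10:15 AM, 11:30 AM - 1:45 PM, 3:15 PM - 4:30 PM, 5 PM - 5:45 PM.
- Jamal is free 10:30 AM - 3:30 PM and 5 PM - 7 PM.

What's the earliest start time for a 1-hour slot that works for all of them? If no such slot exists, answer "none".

Gabriel ∩ Jamal: 11:30-13:45, 15:15-15:30, 17:00-17:45.
The first common window of at least 60 minutes is 11:30-13:45, so the earliest start is 11:30.

11:30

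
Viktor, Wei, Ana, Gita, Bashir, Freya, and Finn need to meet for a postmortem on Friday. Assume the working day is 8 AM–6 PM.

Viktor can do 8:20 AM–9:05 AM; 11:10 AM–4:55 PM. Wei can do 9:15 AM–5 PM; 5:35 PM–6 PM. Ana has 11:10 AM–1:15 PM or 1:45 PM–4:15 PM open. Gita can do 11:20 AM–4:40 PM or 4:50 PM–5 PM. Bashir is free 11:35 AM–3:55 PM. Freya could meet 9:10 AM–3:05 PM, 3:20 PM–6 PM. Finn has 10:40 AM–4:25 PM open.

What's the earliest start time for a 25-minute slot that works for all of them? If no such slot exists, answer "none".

Viktor ∩ Wei: 11:10-16:55.
Viktor ∩ Wei ∩ Ana: 11:10-13:15, 13:45-16:15.
Viktor ∩ Wei ∩ Ana ∩ Gita: 11:20-13:15, 13:45-16:15.
Viktor ∩ Wei ∩ Ana ∩ Gita ∩ Bashir: 11:35-13:15, 13:45-15:55.
Viktor ∩ Wei ∩ Ana ∩ Gita ∩ Bashir ∩ Freya: 11:35-13:15, 13:45-15:05, 15:20-15:55.
Viktor ∩ Wei ∩ Ana ∩ Gita ∩ Bashir ∩ Freya ∩ Finn: 11:35-13:15, 13:45-15:05, 15:20-15:55.
So the common availability across everyone is 11:35-13:15, 13:45-15:05, 15:20-15:55.
The first common window of at least 25 minutes is 11:35-13:15, so the earliest start is 11:35.

11:35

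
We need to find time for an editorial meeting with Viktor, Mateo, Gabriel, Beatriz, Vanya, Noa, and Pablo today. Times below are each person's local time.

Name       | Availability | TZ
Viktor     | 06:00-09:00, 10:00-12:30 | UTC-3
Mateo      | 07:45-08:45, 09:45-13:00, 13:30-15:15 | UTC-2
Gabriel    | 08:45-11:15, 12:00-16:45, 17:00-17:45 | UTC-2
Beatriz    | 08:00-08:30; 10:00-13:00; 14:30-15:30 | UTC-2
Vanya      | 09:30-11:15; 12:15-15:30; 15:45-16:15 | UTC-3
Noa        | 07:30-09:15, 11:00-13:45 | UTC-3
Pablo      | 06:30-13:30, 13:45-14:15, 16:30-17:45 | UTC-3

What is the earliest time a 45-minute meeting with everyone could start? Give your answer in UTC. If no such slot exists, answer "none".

none

Viktor in UTC: 09:00-12:00, 13:00-15:30 (add 3h to convert from UTC-3).
Mateo in UTC: 09:45-10:45, 11:45-15:00, 15:30-17:15 (add 2h to convert from UTC-2).
Gabriel in UTC: 10:45-13:15, 14:00-18:45, 19:00-19:45 (add 2h to convert from UTC-2).
Beatriz in UTC: 10:00-10:30, 12:00-15:00, 16:30-17:30 (add 2h to convert from UTC-2).
Vanya in UTC: 12:30-14:15, 15:15-18:30, 18:45-19:15 (add 3h to convert from UTC-3).
Noa in UTC: 10:30-12:15, 14:00-16:45 (add 3h to convert from UTC-3).
Pablo in UTC: 09:30-16:30, 16:45-17:15, 19:30-20:45 (add 3h to convert from UTC-3).
Viktor ∩ Mateo: 09:45-10:45, 11:45-12:00, 13:00-15:00.
Viktor ∩ Mateo ∩ Gabriel: 11:45-12:00, 13:00-13:15, 14:00-15:00.
Viktor ∩ Mateo ∩ Gabriel ∩ Beatriz: 13:00-13:15, 14:00-15:00.
Viktor ∩ Mateo ∩ Gabriel ∩ Beatriz ∩ Vanya: 13:00-13:15, 14:00-14:15.
Viktor ∩ Mateo ∩ Gabriel ∩ Beatriz ∩ Vanya ∩ Noa: 14:00-14:15.
Viktor ∩ Mateo ∩ Gabriel ∩ Beatriz ∩ Vanya ∩ Noa ∩ Pablo: 14:00-14:15.
So the common availability across everyone is 14:00-14:15.
No common window is at least 45 minutes long.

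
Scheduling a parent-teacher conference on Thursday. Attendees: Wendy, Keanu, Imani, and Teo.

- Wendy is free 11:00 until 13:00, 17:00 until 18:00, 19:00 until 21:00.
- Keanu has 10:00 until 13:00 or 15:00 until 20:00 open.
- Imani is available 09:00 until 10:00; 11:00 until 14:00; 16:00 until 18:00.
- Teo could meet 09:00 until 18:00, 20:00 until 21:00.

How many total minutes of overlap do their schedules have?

180

Wendy ∩ Keanu: 11:00-13:00, 17:00-18:00, 19:00-20:00.
Wendy ∩ Keanu ∩ Imani: 11:00-13:00, 17:00-18:00.
Wendy ∩ Keanu ∩ Imani ∩ Teo: 11:00-13:00, 17:00-18:00.
Summing the common windows: 120 + 60 = 180 minutes.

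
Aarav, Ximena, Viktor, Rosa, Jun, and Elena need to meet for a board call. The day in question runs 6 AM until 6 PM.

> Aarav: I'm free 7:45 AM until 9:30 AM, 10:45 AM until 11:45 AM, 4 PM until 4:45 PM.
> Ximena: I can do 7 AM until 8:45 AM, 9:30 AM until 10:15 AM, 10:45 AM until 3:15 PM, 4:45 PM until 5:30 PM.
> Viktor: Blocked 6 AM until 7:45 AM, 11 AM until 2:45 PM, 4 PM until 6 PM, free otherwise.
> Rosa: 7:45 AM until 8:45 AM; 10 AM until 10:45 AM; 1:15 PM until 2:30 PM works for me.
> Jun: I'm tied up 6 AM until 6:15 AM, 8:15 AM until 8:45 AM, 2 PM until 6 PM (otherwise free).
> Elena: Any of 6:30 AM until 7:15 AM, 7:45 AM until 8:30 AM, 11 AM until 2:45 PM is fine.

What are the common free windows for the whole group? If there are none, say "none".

07:45-08:15

Aarav free: 07:45-09:30, 10:45-11:45, 16:00-16:45.
Ximena free: 07:00-08:45, 09:30-10:15, 10:45-15:15, 16:45-17:30.
Viktor free: 07:45-11:00, 14:45-16:00 (invert busy blocks within the working day).
Rosa free: 07:45-08:45, 10:00-10:45, 13:15-14:30.
Jun free: 06:15-08:15, 08:45-14:00 (invert busy blocks within the working day).
Elena free: 06:30-07:15, 07:45-08:30, 11:00-14:45.
Aarav ∩ Ximena: 07:45-08:45, 10:45-11:45.
Aarav ∩ Ximena ∩ Viktor: 07:45-08:45, 10:45-11:00.
Aarav ∩ Ximena ∩ Viktor ∩ Rosa: 07:45-08:45.
Aarav ∩ Ximena ∩ Viktor ∩ Rosa ∩ Jun: 07:45-08:15.
Aarav ∩ Ximena ∩ Viktor ∩ Rosa ∩ Jun ∩ Elena: 07:45-08:15.
So the common availability across everyone is 07:45-08:15.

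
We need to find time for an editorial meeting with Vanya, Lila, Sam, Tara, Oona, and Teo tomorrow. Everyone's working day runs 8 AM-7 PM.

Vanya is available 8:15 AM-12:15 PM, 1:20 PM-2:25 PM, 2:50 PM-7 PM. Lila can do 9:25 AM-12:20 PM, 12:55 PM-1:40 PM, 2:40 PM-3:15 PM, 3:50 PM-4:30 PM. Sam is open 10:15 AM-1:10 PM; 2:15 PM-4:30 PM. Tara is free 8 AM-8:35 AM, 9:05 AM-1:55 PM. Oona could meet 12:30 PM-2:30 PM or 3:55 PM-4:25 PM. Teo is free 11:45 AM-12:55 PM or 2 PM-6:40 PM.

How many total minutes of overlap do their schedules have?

0

Vanya ∩ Lila: 09:25-12:15, 13:20-13:40, 14:50-15:15, 15:50-16:30.
Vanya ∩ Lila ∩ Sam: 10:15-12:15, 14:50-15:15, 15:50-16:30.
Vanya ∩ Lila ∩ Sam ∩ Tara: 10:15-12:15.
Vanya ∩ Lila ∩ Sam ∩ Tara ∩ Oona: ∅.
Vanya ∩ Lila ∩ Sam ∩ Tara ∩ Oona ∩ Teo: ∅.
There is no time when everyone is free.
There is no common window, so the total is 0 minutes.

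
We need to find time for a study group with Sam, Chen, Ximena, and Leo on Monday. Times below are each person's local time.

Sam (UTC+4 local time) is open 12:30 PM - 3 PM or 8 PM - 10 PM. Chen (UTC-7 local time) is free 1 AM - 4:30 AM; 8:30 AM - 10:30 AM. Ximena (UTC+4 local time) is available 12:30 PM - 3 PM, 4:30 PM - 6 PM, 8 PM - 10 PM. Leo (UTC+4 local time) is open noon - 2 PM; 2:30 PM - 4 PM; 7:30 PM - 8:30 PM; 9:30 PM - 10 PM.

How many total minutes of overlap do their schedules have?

Sam in UTC: 08:30-11:00, 16:00-18:00 (subtract 4h to convert from UTC+4).
Chen in UTC: 08:00-11:30, 15:30-17:30 (add 7h to convert from UTC-7).
Ximena in UTC: 08:30-11:00, 12:30-14:00, 16:00-18:00 (subtract 4h to convert from UTC+4).
Leo in UTC: 08:00-10:00, 10:30-12:00, 15:30-16:30, 17:30-18:00 (subtract 4h to convert from UTC+4).
Sam ∩ Chen: 08:30-11:00, 16:00-17:30.
Sam ∩ Chen ∩ Ximena: 08:30-11:00, 16:00-17:30.
Sam ∩ Chen ∩ Ximena ∩ Leo: 08:30-10:00, 10:30-11:00, 16:00-16:30.
Summing the common windows: 90 + 30 + 30 = 150 minutes.

150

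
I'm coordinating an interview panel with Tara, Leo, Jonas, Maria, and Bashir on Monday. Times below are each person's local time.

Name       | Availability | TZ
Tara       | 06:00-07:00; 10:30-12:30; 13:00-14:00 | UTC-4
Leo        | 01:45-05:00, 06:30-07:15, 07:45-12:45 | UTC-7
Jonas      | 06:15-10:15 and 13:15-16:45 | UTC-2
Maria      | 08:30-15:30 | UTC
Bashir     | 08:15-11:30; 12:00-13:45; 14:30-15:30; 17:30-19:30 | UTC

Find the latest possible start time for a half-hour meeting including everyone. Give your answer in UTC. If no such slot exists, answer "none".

Tara in UTC: 10:00-11:00, 14:30-16:30, 17:00-18:00 (add 4h to convert from UTC-4).
Leo in UTC: 08:45-12:00, 13:30-14:15, 14:45-19:45 (add 7h to convert from UTC-7).
Jonas in UTC: 08:15-12:15, 15:15-18:45 (add 2h to convert from UTC-2).
Maria in UTC: 08:30-15:30.
Bashir in UTC: 08:15-11:30, 12:00-13:45, 14:30-15:30, 17:30-19:30.
Tara ∩ Leo: 10:00-11:00, 14:45-16:30, 17:00-18:00.
Tara ∩ Leo ∩ Jonas: 10:00-11:00, 15:15-16:30, 17:00-18:00.
Tara ∩ Leo ∩ Jonas ∩ Maria: 10:00-11:00, 15:15-15:30.
Tara ∩ Leo ∩ Jonas ∩ Maria ∩ Bashir: 10:00-11:00, 15:15-15:30.
The last common window of at least 30 minutes is 10:00-11:00; a 30-minute meeting can start as late as 10:30 and still end by 11:00.

10:30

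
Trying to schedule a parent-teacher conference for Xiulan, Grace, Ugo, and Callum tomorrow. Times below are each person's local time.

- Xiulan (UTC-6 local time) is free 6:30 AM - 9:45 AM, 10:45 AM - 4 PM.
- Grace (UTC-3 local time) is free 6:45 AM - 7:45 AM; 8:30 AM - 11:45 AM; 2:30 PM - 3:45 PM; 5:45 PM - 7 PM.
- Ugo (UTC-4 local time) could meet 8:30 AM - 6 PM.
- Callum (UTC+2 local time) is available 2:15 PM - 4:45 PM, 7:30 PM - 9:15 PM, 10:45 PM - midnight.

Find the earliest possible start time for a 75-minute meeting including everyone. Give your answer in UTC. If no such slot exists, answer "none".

Xiulan in UTC: 12:30-15:45, 16:45-22:00 (add 6h to convert from UTC-6).
Grace in UTC: 09:45-10:45, 11:30-14:45, 17:30-18:45, 20:45-22:00 (add 3h to convert from UTC-3).
Ugo in UTC: 12:30-22:00 (add 4h to convert from UTC-4).
Callum in UTC: 12:15-14:45, 17:30-19:15, 20:45-22:00 (subtract 2h to convert from UTC+2).
Xiulan ∩ Grace: 12:30-14:45, 17:30-18:45, 20:45-22:00.
Xiulan ∩ Grace ∩ Ugo: 12:30-14:45, 17:30-18:45, 20:45-22:00.
Xiulan ∩ Grace ∩ Ugo ∩ Callum: 12:30-14:45, 17:30-18:45, 20:45-22:00.
Those are the intersection windows.
The first common window of at least 75 minutes is 12:30-14:45, so the earliest start is 12:30.

12:30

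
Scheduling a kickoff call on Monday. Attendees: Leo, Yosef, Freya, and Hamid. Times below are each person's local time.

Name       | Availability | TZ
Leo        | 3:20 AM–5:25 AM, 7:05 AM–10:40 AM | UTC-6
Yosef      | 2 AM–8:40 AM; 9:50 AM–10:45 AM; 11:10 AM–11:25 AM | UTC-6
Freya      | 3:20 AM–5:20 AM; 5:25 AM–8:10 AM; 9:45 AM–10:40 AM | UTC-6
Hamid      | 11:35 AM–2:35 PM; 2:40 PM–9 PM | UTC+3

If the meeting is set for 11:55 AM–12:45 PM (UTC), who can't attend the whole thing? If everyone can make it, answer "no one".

Leo

Leo in UTC: 09:20-11:25, 13:05-16:40 (add 6h to convert from UTC-6).
Yosef in UTC: 08:00-14:40, 15:50-16:45, 17:10-17:25 (add 6h to convert from UTC-6).
Freya in UTC: 09:20-11:20, 11:25-14:10, 15:45-16:40 (add 6h to convert from UTC-6).
Hamid in UTC: 08:35-11:35, 11:40-18:00 (subtract 3h to convert from UTC+3).
Leo: not fully free for 11:55-12:45. Yosef: free for 11:55-12:45. Freya: free for 11:55-12:45. Hamid: free for 11:55-12:45.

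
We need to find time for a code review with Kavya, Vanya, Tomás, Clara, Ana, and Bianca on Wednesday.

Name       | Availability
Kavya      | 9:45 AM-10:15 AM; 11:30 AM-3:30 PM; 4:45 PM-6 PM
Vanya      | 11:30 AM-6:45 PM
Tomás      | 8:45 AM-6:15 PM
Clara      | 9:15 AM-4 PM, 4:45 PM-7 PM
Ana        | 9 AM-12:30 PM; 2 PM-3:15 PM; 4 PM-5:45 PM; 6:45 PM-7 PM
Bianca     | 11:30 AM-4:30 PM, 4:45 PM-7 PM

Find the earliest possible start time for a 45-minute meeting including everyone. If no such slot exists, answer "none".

Kavya ∩ Vanya: 11:30-15:30, 16:45-18:00.
Kavya ∩ Vanya ∩ Tomás: 11:30-15:30, 16:45-18:00.
Kavya ∩ Vanya ∩ Tomás ∩ Clara: 11:30-15:30, 16:45-18:00.
Kavya ∩ Vanya ∩ Tomás ∩ Clara ∩ Ana: 11:30-12:30, 14:00-15:15, 16:45-17:45.
Kavya ∩ Vanya ∩ Tomás ∩ Clara ∩ Ana ∩ Bianca: 11:30-12:30, 14:00-15:15, 16:45-17:45.
The first common window of at least 45 minutes is 11:30-12:30, so the earliest start is 11:30.

11:30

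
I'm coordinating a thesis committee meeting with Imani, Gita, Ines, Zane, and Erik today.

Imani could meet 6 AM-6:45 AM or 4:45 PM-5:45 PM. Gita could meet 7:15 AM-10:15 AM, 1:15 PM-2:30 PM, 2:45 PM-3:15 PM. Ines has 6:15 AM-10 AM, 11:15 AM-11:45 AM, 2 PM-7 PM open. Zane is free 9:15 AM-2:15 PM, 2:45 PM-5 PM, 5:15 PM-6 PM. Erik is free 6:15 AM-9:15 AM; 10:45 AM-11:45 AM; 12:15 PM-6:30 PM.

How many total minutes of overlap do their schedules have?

0

Imani ∩ Gita: ∅.
Imani ∩ Gita ∩ Ines: ∅.
Imani ∩ Gita ∩ Ines ∩ Zane: ∅.
Imani ∩ Gita ∩ Ines ∩ Zane ∩ Erik: ∅.
There is no time when everyone is free.
There is no common window, so the total is 0 minutes.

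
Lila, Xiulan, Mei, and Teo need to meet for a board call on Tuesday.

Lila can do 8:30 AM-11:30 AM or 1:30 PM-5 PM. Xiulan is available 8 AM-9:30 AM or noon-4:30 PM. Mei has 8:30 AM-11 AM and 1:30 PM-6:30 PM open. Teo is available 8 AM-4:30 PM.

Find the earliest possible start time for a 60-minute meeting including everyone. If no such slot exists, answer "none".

08:30

Lila ∩ Xiulan: 08:30-09:30, 13:30-16:30.
Lila ∩ Xiulan ∩ Mei: 08:30-09:30, 13:30-16:30.
Lila ∩ Xiulan ∩ Mei ∩ Teo: 08:30-09:30, 13:30-16:30.
The first common window of at least 60 minutes is 08:30-09:30, so the earliest start is 08:30.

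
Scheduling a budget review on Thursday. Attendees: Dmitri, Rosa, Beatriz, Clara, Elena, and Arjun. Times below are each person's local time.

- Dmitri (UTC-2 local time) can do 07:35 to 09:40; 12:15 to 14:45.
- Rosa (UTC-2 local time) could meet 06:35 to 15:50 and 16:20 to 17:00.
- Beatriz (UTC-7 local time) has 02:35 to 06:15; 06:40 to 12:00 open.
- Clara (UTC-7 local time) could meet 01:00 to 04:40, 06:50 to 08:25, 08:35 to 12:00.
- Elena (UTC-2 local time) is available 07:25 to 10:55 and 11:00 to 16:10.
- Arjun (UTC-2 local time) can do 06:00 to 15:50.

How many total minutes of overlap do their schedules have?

265

Dmitri in UTC: 09:35-11:40, 14:15-16:45 (add 2h to convert from UTC-2).
Rosa in UTC: 08:35-17:50, 18:20-19:00 (add 2h to convert from UTC-2).
Beatriz in UTC: 09:35-13:15, 13:40-19:00 (add 7h to convert from UTC-7).
Clara in UTC: 08:00-11:40, 13:50-15:25, 15:35-19:00 (add 7h to convert from UTC-7).
Elena in UTC: 09:25-12:55, 13:00-18:10 (add 2h to convert from UTC-2).
Arjun in UTC: 08:00-17:50 (add 2h to convert from UTC-2).
Dmitri ∩ Rosa: 09:35-11:40, 14:15-16:45.
Dmitri ∩ Rosa ∩ Beatriz: 09:35-11:40, 14:15-16:45.
Dmitri ∩ Rosa ∩ Beatriz ∩ Clara: 09:35-11:40, 14:15-15:25, 15:35-16:45.
Dmitri ∩ Rosa ∩ Beatriz ∩ Clara ∩ Elena: 09:35-11:40, 14:15-15:25, 15:35-16:45.
Dmitri ∩ Rosa ∩ Beatriz ∩ Clara ∩ Elena ∩ Arjun: 09:35-11:40, 14:15-15:25, 15:35-16:45.
So the common availability across everyone is 09:35-11:40, 14:15-15:25, 15:35-16:45.
Summing the common windows: 125 + 70 + 70 = 265 minutes.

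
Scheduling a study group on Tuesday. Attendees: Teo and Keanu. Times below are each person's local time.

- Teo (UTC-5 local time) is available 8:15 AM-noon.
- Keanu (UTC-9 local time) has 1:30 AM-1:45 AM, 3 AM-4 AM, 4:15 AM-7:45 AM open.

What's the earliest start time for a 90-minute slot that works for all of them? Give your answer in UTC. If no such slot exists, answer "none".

Teo in UTC: 13:15-17:00 (add 5h to convert from UTC-5).
Keanu in UTC: 10:30-10:45, 12:00-13:00, 13:15-16:45 (add 9h to convert from UTC-9).
Teo ∩ Keanu: 13:15-16:45.
So the common availability across everyone is 13:15-16:45.
The first common window of at least 90 minutes is 13:15-16:45, so the earliest start is 13:15.

13:15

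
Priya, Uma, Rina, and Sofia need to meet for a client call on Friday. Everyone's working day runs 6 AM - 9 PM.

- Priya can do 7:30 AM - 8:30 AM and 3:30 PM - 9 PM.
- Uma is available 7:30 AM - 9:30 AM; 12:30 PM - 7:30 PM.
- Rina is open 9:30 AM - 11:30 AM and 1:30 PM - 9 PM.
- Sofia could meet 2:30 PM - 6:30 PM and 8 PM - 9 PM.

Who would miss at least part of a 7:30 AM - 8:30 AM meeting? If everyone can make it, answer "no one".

Priya: free for 07:30-08:30. Uma: free for 07:30-08:30. Rina: not fully free for 07:30-08:30. Sofia: not fully free for 07:30-08:30.

Rina, Sofia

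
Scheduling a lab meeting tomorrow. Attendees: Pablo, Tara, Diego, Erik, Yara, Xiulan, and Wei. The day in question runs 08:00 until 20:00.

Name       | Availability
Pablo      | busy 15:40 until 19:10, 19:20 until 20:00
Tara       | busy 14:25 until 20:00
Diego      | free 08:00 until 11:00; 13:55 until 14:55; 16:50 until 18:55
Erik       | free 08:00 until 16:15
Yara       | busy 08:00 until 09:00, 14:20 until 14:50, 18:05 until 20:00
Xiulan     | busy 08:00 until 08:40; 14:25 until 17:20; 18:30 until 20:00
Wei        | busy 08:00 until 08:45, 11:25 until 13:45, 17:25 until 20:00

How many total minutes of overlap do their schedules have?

145

Pablo free: 08:00-15:40, 19:10-19:20 (invert busy blocks within the working day).
Tara free: 08:00-14:25 (invert busy blocks within the working day).
Diego free: 08:00-11:00, 13:55-14:55, 16:50-18:55.
Erik free: 08:00-16:15.
Yara free: 09:00-14:20, 14:50-18:05 (invert busy blocks within the working day).
Xiulan free: 08:40-14:25, 17:20-18:30 (invert busy blocks within the working day).
Wei free: 08:45-11:25, 13:45-17:25 (invert busy blocks within the working day).
Pablo ∩ Tara: 08:00-14:25.
Pablo ∩ Tara ∩ Diego: 08:00-11:00, 13:55-14:25.
Pablo ∩ Tara ∩ Diego ∩ Erik: 08:00-11:00, 13:55-14:25.
Pablo ∩ Tara ∩ Diego ∩ Erik ∩ Yara: 09:00-11:00, 13:55-14:20.
Pablo ∩ Tara ∩ Diego ∩ Erik ∩ Yara ∩ Xiulan: 09:00-11:00, 13:55-14:20.
Pablo ∩ Tara ∩ Diego ∩ Erik ∩ Yara ∩ Xiulan ∩ Wei: 09:00-11:00, 13:55-14:20.
Summing the common windows: 120 + 25 = 145 minutes.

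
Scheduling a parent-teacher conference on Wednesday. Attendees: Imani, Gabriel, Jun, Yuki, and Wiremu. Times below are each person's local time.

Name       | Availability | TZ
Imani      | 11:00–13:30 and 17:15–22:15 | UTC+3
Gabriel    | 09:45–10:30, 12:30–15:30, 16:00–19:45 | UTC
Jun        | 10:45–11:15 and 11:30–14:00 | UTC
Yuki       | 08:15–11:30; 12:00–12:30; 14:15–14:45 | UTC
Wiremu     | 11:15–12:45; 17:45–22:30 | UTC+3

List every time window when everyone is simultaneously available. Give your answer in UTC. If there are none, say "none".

Imani in UTC: 08:00-10:30, 14:15-19:15 (subtract 3h to convert from UTC+3).
Gabriel in UTC: 09:45-10:30, 12:30-15:30, 16:00-19:45.
Jun in UTC: 10:45-11:15, 11:30-14:00.
Yuki in UTC: 08:15-11:30, 12:00-12:30, 14:15-14:45.
Wiremu in UTC: 08:15-09:45, 14:45-19:30 (subtract 3h to convert from UTC+3).
Imani ∩ Gabriel: 09:45-10:30, 14:15-15:30, 16:00-19:15.
Imani ∩ Gabriel ∩ Jun: ∅.
Imani ∩ Gabriel ∩ Jun ∩ Yuki: ∅.
Imani ∩ Gabriel ∩ Jun ∩ Yuki ∩ Wiremu: ∅.
There is no time when everyone is free.

none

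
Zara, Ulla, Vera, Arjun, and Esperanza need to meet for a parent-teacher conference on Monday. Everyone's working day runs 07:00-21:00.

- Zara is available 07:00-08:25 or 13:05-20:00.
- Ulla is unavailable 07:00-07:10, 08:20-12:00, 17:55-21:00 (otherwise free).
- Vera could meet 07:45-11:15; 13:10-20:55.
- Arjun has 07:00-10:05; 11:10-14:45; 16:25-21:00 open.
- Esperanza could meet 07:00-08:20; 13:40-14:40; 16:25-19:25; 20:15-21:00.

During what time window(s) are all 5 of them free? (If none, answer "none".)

07:45-08:20, 13:40-14:40, 16:25-17:55

Zara free: 07:00-08:25, 13:05-20:00.
Ulla free: 07:10-08:20, 12:00-17:55 (invert busy blocks within the working day).
Vera free: 07:45-11:15, 13:10-20:55.
Arjun free: 07:00-10:05, 11:10-14:45, 16:25-21:00.
Esperanza free: 07:00-08:20, 13:40-14:40, 16:25-19:25, 20:15-21:00.
Zara ∩ Ulla: 07:10-08:20, 13:05-17:55.
Zara ∩ Ulla ∩ Vera: 07:45-08:20, 13:10-17:55.
Zara ∩ Ulla ∩ Vera ∩ Arjun: 07:45-08:20, 13:10-14:45, 16:25-17:55.
Zara ∩ Ulla ∩ Vera ∩ Arjun ∩ Esperanza: 07:45-08:20, 13:40-14:40, 16:25-17:55.
So the common availability across everyone is 07:45-08:20, 13:40-14:40, 16:25-17:55.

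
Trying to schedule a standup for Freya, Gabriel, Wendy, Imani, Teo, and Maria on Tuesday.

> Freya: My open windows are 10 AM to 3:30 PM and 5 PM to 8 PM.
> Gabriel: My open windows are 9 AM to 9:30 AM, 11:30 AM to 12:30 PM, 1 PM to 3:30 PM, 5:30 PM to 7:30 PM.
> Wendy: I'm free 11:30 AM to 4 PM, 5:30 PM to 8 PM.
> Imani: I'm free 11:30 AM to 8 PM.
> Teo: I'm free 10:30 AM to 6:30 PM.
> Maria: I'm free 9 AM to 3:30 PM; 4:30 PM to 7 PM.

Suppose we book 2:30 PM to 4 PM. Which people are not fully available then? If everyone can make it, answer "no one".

Freya: not fully free for 14:30-16:00. Gabriel: not fully free for 14:30-16:00. Wendy: free for 14:30-16:00. Imani: free for 14:30-16:00. Teo: free for 14:30-16:00. Maria: not fully free for 14:30-16:00.

Freya, Gabriel, Maria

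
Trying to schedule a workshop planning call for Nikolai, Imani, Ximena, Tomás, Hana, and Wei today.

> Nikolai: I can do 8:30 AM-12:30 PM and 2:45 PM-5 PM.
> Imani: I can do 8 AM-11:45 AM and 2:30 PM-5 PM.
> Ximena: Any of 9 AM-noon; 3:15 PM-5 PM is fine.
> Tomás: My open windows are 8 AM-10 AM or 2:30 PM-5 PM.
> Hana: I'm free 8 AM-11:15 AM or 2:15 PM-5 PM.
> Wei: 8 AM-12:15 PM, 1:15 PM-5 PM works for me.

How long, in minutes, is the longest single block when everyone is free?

105

Nikolai ∩ Imani: 08:30-11:45, 14:45-17:00.
Nikolai ∩ Imani ∩ Ximena: 09:00-11:45, 15:15-17:00.
Nikolai ∩ Imani ∩ Ximena ∩ Tomás: 09:00-10:00, 15:15-17:00.
Nikolai ∩ Imani ∩ Ximena ∩ Tomás ∩ Hana: 09:00-10:00, 15:15-17:00.
Nikolai ∩ Imani ∩ Ximena ∩ Tomás ∩ Hana ∩ Wei: 09:00-10:00, 15:15-17:00.
The longest is 15:15-17:00 at 105 minutes.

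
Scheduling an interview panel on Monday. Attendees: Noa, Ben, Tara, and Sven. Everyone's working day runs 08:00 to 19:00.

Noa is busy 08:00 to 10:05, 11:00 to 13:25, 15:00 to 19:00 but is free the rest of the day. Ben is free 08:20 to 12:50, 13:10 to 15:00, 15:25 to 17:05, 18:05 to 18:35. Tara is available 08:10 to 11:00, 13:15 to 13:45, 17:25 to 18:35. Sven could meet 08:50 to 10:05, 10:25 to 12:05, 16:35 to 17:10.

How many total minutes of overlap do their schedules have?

35

Noa free: 10:05-11:00, 13:25-15:00 (invert busy blocks within the working day).
Ben free: 08:20-12:50, 13:10-15:00, 15:25-17:05, 18:05-18:35.
Tara free: 08:10-11:00, 13:15-13:45, 17:25-18:35.
Sven free: 08:50-10:05, 10:25-12:05, 16:35-17:10.
Noa ∩ Ben: 10:05-11:00, 13:25-15:00.
Noa ∩ Ben ∩ Tara: 10:05-11:00, 13:25-13:45.
Noa ∩ Ben ∩ Tara ∩ Sven: 10:25-11:00.
That's a single block of 35 minutes.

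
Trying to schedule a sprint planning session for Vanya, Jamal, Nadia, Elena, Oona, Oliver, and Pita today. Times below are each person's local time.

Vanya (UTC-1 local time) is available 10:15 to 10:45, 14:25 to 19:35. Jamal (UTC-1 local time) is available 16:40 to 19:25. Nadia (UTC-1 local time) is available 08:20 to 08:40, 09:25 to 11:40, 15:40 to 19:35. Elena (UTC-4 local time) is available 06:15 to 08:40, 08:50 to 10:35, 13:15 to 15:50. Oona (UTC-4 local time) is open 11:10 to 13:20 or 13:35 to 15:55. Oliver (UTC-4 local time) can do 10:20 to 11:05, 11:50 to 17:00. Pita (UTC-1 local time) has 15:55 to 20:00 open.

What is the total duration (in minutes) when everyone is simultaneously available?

Vanya in UTC: 11:15-11:45, 15:25-20:35 (add 1h to convert from UTC-1).
Jamal in UTC: 17:40-20:25 (add 1h to convert from UTC-1).
Nadia in UTC: 09:20-09:40, 10:25-12:40, 16:40-20:35 (add 1h to convert from UTC-1).
Elena in UTC: 10:15-12:40, 12:50-14:35, 17:15-19:50 (add 4h to convert from UTC-4).
Oona in UTC: 15:10-17:20, 17:35-19:55 (add 4h to convert from UTC-4).
Oliver in UTC: 14:20-15:05, 15:50-21:00 (add 4h to convert from UTC-4).
Pita in UTC: 16:55-21:00 (add 1h to convert from UTC-1).
Vanya ∩ Jamal: 17:40-20:25.
Vanya ∩ Jamal ∩ Nadia: 17:40-20:25.
Vanya ∩ Jamal ∩ Nadia ∩ Elena: 17:40-19:50.
Vanya ∩ Jamal ∩ Nadia ∩ Elena ∩ Oona: 17:40-19:50.
Vanya ∩ Jamal ∩ Nadia ∩ Elena ∩ Oona ∩ Oliver: 17:40-19:50.
Vanya ∩ Jamal ∩ Nadia ∩ Elena ∩ Oona ∩ Oliver ∩ Pita: 17:40-19:50.
So the common availability across everyone is 17:40-19:50.
That's a single block of 130 minutes.

130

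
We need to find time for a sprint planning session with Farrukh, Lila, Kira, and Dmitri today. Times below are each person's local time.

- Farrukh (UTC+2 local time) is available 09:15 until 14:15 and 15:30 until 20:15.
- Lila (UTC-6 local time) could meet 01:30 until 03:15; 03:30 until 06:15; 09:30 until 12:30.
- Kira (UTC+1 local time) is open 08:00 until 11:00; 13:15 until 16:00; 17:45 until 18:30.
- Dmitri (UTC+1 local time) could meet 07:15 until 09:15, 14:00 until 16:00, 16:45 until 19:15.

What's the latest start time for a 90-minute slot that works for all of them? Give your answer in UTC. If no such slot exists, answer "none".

Farrukh in UTC: 07:15-12:15, 13:30-18:15 (subtract 2h to convert from UTC+2).
Lila in UTC: 07:30-09:15, 09:30-12:15, 15:30-18:30 (add 6h to convert from UTC-6).
Kira in UTC: 07:00-10:00, 12:15-15:00, 16:45-17:30 (subtract 1h to convert from UTC+1).
Dmitri in UTC: 06:15-08:15, 13:00-15:00, 15:45-18:15 (subtract 1h to convert from UTC+1).
Farrukh ∩ Lila: 07:30-09:15, 09:30-12:15, 15:30-18:15.
Farrukh ∩ Lila ∩ Kira: 07:30-09:15, 09:30-10:00, 16:45-17:30.
Farrukh ∩ Lila ∩ Kira ∩ Dmitri: 07:30-08:15, 16:45-17:30.
Those are the intersection windows.
No common window is at least 90 minutes long.

none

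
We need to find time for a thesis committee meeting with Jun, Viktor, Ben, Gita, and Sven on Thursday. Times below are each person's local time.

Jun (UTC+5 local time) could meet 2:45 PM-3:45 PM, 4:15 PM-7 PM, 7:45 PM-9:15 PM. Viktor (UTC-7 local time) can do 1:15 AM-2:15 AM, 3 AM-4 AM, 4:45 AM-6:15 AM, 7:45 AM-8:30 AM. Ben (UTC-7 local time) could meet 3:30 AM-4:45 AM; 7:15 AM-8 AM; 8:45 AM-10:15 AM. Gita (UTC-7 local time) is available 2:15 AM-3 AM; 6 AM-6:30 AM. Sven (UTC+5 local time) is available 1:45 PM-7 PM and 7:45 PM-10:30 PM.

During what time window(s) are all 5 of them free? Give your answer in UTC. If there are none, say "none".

Jun in UTC: 09:45-10:45, 11:15-14:00, 14:45-16:15 (subtract 5h to convert from UTC+5).
Viktor in UTC: 08:15-09:15, 10:00-11:00, 11:45-13:15, 14:45-15:30 (add 7h to convert from UTC-7).
Ben in UTC: 10:30-11:45, 14:15-15:00, 15:45-17:15 (add 7h to convert from UTC-7).
Gita in UTC: 09:15-10:00, 13:00-13:30 (add 7h to convert from UTC-7).
Sven in UTC: 08:45-14:00, 14:45-17:30 (subtract 5h to convert from UTC+5).
Jun ∩ Viktor: 10:00-10:45, 11:45-13:15, 14:45-15:30.
Jun ∩ Viktor ∩ Ben: 10:30-10:45, 14:45-15:00.
Jun ∩ Viktor ∩ Ben ∩ Gita: ∅.
Jun ∩ Viktor ∩ Ben ∩ Gita ∩ Sven: ∅.
There is no time when everyone is free.

none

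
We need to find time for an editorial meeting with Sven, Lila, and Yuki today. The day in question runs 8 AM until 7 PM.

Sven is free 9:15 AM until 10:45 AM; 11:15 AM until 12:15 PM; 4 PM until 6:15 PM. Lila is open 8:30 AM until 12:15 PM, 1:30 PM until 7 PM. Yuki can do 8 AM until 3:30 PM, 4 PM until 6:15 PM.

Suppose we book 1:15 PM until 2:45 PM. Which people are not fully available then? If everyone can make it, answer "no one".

Lila, Sven

Sven: not fully free for 13:15-14:45. Lila: not fully free for 13:15-14:45. Yuki: free for 13:15-14:45.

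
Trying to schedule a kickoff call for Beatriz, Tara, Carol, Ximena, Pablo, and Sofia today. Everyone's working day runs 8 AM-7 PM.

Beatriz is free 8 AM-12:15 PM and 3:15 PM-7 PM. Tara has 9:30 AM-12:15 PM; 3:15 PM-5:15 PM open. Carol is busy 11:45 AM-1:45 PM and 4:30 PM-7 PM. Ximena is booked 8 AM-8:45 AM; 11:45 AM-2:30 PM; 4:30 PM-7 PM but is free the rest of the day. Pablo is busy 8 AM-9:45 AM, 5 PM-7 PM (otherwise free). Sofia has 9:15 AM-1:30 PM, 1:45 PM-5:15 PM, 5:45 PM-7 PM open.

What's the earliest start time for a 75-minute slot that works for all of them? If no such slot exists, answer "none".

Beatriz free: 08:00-12:15, 15:15-19:00.
Tara free: 09:30-12:15, 15:15-17:15.
Carol free: 08:00-11:45, 13:45-16:30 (invert busy blocks within the working day).
Ximena free: 08:45-11:45, 14:30-16:30 (invert busy blocks within the working day).
Pablo free: 09:45-17:00 (invert busy blocks within the working day).
Sofia free: 09:15-13:30, 13:45-17:15, 17:45-19:00.
Beatriz ∩ Tara: 09:30-12:15, 15:15-17:15.
Beatriz ∩ Tara ∩ Carol: 09:30-11:45, 15:15-16:30.
Beatriz ∩ Tara ∩ Carol ∩ Ximena: 09:30-11:45, 15:15-16:30.
Beatriz ∩ Tara ∩ Carol ∩ Ximena ∩ Pablo: 09:45-11:45, 15:15-16:30.
Beatriz ∩ Tara ∩ Carol ∩ Ximena ∩ Pablo ∩ Sofia: 09:45-11:45, 15:15-16:30.
The first common window of at least 75 minutes is 09:45-11:45, so the earliest start is 09:45.

09:45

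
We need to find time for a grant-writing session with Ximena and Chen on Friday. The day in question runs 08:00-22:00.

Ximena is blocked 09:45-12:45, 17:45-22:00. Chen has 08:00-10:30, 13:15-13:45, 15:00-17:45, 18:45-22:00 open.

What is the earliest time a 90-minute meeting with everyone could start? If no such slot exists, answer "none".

Ximena free: 08:00-09:45, 12:45-17:45 (invert busy blocks within the working day).
Chen free: 08:00-10:30, 13:15-13:45, 15:00-17:45, 18:45-22:00.
Ximena ∩ Chen: 08:00-09:45, 13:15-13:45, 15:00-17:45.
Those are the intersection windows.
The first common window of at least 90 minutes is 08:00-09:45, so the earliest start is 08:00.

08:00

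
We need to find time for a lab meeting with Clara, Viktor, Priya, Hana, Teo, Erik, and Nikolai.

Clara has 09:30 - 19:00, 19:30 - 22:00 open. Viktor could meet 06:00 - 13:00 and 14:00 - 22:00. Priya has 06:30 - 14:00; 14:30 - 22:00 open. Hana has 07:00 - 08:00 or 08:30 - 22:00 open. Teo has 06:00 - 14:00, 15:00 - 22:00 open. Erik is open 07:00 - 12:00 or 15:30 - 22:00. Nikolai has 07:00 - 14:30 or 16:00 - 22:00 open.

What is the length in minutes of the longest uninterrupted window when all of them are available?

Clara ∩ Viktor: 09:30-13:00, 14:00-19:00, 19:30-22:00.
Clara ∩ Viktor ∩ Priya: 09:30-13:00, 14:30-19:00, 19:30-22:00.
Clara ∩ Viktor ∩ Priya ∩ Hana: 09:30-13:00, 14:30-19:00, 19:30-22:00.
Clara ∩ Viktor ∩ Priya ∩ Hana ∩ Teo: 09:30-13:00, 15:00-19:00, 19:30-22:00.
Clara ∩ Viktor ∩ Priya ∩ Hana ∩ Teo ∩ Erik: 09:30-12:00, 15:30-19:00, 19:30-22:00.
Clara ∩ Viktor ∩ Priya ∩ Hana ∩ Teo ∩ Erik ∩ Nikolai: 09:30-12:00, 16:00-19:00, 19:30-22:00.
The longest is 16:00-19:00 at 180 minutes.

180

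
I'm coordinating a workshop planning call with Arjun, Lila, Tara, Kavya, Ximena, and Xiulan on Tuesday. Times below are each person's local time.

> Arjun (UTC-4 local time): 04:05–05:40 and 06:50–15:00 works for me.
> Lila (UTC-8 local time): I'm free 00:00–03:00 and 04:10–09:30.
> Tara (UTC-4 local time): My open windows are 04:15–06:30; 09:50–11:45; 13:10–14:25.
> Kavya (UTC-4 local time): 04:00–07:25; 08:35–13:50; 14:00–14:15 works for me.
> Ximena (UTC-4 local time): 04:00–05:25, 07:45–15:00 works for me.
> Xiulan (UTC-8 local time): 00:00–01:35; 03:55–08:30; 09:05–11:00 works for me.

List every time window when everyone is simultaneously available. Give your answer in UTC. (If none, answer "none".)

08:15-09:25, 13:50-15:45, 17:10-17:30

Arjun in UTC: 08:05-09:40, 10:50-19:00 (add 4h to convert from UTC-4).
Lila in UTC: 08:00-11:00, 12:10-17:30 (add 8h to convert from UTC-8).
Tara in UTC: 08:15-10:30, 13:50-15:45, 17:10-18:25 (add 4h to convert from UTC-4).
Kavya in UTC: 08:00-11:25, 12:35-17:50, 18:00-18:15 (add 4h to convert from UTC-4).
Ximena in UTC: 08:00-09:25, 11:45-19:00 (add 4h to convert from UTC-4).
Xiulan in UTC: 08:00-09:35, 11:55-16:30, 17:05-19:00 (add 8h to convert from UTC-8).
Arjun ∩ Lila: 08:05-09:40, 10:50-11:00, 12:10-17:30.
Arjun ∩ Lila ∩ Tara: 08:15-09:40, 13:50-15:45, 17:10-17:30.
Arjun ∩ Lila ∩ Tara ∩ Kavya: 08:15-09:40, 13:50-15:45, 17:10-17:30.
Arjun ∩ Lila ∩ Tara ∩ Kavya ∩ Ximena: 08:15-09:25, 13:50-15:45, 17:10-17:30.
Arjun ∩ Lila ∩ Tara ∩ Kavya ∩ Ximena ∩ Xiulan: 08:15-09:25, 13:50-15:45, 17:10-17:30.
So the common availability across everyone is 08:15-09:25, 13:50-15:45, 17:10-17:30.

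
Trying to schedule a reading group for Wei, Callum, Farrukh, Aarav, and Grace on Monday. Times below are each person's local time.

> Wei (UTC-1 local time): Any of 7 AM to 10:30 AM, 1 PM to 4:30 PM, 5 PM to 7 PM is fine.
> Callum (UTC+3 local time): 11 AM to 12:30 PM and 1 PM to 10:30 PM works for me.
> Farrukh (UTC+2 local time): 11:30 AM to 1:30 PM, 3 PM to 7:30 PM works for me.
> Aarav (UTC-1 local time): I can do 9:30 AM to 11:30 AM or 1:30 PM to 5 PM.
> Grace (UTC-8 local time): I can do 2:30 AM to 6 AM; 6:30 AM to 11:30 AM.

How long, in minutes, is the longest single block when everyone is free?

Wei in UTC: 08:00-11:30, 14:00-17:30, 18:00-20:00 (add 1h to convert from UTC-1).
Callum in UTC: 08:00-09:30, 10:00-19:30 (subtract 3h to convert from UTC+3).
Farrukh in UTC: 09:30-11:30, 13:00-17:30 (subtract 2h to convert from UTC+2).
Aarav in UTC: 10:30-12:30, 14:30-18:00 (add 1h to convert from UTC-1).
Grace in UTC: 10:30-14:00, 14:30-19:30 (add 8h to convert from UTC-8).
Wei ∩ Callum: 08:00-09:30, 10:00-11:30, 14:00-17:30, 18:00-19:30.
Wei ∩ Callum ∩ Farrukh: 10:00-11:30, 14:00-17:30.
Wei ∩ Callum ∩ Farrukh ∩ Aarav: 10:30-11:30, 14:30-17:30.
Wei ∩ Callum ∩ Farrukh ∩ Aarav ∩ Grace: 10:30-11:30, 14:30-17:30.
The longest is 14:30-17:30 at 180 minutes.

180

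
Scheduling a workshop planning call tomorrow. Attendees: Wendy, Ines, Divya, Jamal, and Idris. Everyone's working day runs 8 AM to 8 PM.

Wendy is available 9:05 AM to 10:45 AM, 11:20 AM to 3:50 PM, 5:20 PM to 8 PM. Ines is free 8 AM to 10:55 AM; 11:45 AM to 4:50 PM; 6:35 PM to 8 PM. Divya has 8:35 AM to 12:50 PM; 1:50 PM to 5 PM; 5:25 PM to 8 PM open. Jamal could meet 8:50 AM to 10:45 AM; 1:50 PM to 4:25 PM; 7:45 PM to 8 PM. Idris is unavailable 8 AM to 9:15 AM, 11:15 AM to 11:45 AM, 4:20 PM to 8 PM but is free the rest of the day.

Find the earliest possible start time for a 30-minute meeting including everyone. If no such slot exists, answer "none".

09:15

Wendy free: 09:05-10:45, 11:20-15:50, 17:20-20:00.
Ines free: 08:00-10:55, 11:45-16:50, 18:35-20:00.
Divya free: 08:35-12:50, 13:50-17:00, 17:25-20:00.
Jamal free: 08:50-10:45, 13:50-16:25, 19:45-20:00.
Idris free: 09:15-11:15, 11:45-16:20 (invert busy blocks within the working day).
Wendy ∩ Ines: 09:05-10:45, 11:45-15:50, 18:35-20:00.
Wendy ∩ Ines ∩ Divya: 09:05-10:45, 11:45-12:50, 13:50-15:50, 18:35-20:00.
Wendy ∩ Ines ∩ Divya ∩ Jamal: 09:05-10:45, 13:50-15:50, 19:45-20:00.
Wendy ∩ Ines ∩ Divya ∩ Jamal ∩ Idris: 09:15-10:45, 13:50-15:50.
Those are the intersection windows.
The first common window of at least 30 minutes is 09:15-10:45, so the earliest start is 09:15.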